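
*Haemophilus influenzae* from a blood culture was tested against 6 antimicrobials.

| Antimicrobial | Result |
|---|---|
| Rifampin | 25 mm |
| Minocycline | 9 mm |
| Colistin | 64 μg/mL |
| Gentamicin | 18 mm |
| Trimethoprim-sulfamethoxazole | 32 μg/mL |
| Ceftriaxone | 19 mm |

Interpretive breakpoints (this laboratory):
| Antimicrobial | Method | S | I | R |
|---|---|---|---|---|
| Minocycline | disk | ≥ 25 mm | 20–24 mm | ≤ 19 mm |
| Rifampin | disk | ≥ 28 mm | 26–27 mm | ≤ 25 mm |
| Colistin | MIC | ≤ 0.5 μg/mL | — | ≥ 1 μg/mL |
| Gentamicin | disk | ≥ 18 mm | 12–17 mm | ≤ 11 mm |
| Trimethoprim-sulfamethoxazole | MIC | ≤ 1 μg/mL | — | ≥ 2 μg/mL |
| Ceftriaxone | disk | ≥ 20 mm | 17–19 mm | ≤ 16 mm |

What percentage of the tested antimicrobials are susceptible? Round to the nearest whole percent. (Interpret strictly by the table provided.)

Rifampin (25 mm) ≤ 25 mm ⇒ R
Minocycline (9 mm) ≤ 19 mm — resistant
Colistin: 64 μg/mL is ≥ 1 μg/mL — resistant
Gentamicin 18 mm: ≥ 18 mm — S
Trimethoprim-sulfamethoxazole 32 μg/mL: ≥ 2 μg/mL → R
Ceftriaxone (19 mm) in 17–19 mm — intermediate
Susceptible: 1/6

17%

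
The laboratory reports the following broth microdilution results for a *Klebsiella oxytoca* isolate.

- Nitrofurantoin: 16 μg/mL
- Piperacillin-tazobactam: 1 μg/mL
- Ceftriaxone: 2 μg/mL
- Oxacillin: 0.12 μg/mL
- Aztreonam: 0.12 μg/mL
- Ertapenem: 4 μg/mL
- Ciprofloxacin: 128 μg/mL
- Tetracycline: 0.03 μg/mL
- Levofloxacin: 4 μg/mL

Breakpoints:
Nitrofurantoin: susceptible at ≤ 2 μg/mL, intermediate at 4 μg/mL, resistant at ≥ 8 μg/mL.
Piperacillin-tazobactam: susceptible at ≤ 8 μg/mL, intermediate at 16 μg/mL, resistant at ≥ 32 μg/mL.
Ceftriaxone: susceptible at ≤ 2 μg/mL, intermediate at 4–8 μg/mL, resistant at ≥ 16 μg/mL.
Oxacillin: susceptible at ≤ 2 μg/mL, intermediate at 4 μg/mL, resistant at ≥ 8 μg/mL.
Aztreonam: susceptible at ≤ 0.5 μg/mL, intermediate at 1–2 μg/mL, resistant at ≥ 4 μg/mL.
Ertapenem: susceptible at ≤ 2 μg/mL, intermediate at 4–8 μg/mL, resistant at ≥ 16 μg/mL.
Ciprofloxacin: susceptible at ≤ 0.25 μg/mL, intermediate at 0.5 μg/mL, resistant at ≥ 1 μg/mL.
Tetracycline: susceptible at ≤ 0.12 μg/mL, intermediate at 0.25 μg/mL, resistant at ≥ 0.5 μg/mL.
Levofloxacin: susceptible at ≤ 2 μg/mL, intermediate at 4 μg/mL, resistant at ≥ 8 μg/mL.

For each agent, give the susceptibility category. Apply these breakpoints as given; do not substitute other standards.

Nitrofurantoin: 16 μg/mL is ≥ 8 μg/mL ⇒ R
Piperacillin-tazobactam: 1 μg/mL is ≤ 8 μg/mL — susceptible
Ceftriaxone 2 μg/mL: ≤ 2 μg/mL ⇒ susceptible
Oxacillin: 0.12 μg/mL is ≤ 2 μg/mL → Susceptible
Aztreonam (0.12 μg/mL) ≤ 0.5 μg/mL — Susceptible
Ertapenem 4 μg/mL: in 4–8 μg/mL — intermediate
Ciprofloxacin (128 μg/mL) ≥ 1 μg/mL → resistant
Tetracycline 0.03 μg/mL: ≤ 0.12 μg/mL ⇒ S
Levofloxacin: 4 μg/mL is = 4 μg/mL → I

R, S, S, S, S, I, R, S, I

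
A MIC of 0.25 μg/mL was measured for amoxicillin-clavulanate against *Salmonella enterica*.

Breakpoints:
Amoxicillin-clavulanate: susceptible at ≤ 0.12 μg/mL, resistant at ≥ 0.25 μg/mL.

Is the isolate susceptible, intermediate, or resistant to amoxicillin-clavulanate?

Amoxicillin-clavulanate: 0.25 μg/mL is ≥ 0.25 μg/mL → Resistant

Resistant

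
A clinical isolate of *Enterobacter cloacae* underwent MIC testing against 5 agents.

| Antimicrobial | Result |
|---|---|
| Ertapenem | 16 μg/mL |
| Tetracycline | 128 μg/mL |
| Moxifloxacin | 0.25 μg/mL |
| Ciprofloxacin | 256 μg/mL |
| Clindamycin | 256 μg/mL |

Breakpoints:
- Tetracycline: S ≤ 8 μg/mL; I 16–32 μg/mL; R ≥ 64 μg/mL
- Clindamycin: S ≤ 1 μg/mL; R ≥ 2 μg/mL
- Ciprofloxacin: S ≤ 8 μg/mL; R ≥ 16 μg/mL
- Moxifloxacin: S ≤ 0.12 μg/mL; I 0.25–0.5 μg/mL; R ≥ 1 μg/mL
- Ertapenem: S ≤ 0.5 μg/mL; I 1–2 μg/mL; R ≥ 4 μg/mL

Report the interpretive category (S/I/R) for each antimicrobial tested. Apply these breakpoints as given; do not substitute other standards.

Ertapenem: 16 μg/mL is ≥ 4 μg/mL → resistant
Tetracycline 128 μg/mL: ≥ 64 μg/mL ⇒ R
Moxifloxacin: 0.25 μg/mL is in 0.25–0.5 μg/mL ⇒ I
Ciprofloxacin 256 μg/mL: ≥ 16 μg/mL ⇒ resistant
Clindamycin 256 μg/mL: ≥ 2 μg/mL — Resistant

R, R, I, R, R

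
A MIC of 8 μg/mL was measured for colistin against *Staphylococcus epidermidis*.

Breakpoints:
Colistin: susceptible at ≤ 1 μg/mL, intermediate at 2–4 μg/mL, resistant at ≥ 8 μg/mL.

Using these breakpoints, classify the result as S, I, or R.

Colistin (8 μg/mL) ≥ 8 μg/mL — resistant

Resistant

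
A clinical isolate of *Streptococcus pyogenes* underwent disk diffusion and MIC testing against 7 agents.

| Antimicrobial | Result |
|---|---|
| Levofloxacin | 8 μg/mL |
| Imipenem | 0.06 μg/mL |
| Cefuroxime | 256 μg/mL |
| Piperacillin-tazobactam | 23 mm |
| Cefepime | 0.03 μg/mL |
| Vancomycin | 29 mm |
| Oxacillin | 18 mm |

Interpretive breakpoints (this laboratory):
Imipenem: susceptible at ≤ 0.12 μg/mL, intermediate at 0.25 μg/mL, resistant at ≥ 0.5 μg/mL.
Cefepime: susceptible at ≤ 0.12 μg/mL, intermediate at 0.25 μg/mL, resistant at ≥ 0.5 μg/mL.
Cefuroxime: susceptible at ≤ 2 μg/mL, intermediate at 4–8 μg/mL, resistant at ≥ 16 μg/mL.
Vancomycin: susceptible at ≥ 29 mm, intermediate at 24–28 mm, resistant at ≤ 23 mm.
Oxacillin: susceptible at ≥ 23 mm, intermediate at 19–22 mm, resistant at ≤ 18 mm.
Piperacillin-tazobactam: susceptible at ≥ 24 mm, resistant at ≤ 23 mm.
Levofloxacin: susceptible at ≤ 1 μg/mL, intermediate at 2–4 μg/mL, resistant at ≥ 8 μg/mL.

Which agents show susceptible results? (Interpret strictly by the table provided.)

imipenem, cefepime, vancomycin

Levofloxacin (8 μg/mL) ≥ 8 μg/mL → Resistant
Imipenem 0.06 μg/mL: ≤ 0.12 μg/mL ⇒ susceptible
Cefuroxime (256 μg/mL) ≥ 16 μg/mL — R
Piperacillin-tazobactam 23 mm: ≤ 23 mm ⇒ R
Cefepime 0.03 μg/mL: ≤ 0.12 μg/mL ⇒ S
Vancomycin 29 mm: ≥ 29 mm → susceptible
Oxacillin 18 mm: ≤ 18 mm → R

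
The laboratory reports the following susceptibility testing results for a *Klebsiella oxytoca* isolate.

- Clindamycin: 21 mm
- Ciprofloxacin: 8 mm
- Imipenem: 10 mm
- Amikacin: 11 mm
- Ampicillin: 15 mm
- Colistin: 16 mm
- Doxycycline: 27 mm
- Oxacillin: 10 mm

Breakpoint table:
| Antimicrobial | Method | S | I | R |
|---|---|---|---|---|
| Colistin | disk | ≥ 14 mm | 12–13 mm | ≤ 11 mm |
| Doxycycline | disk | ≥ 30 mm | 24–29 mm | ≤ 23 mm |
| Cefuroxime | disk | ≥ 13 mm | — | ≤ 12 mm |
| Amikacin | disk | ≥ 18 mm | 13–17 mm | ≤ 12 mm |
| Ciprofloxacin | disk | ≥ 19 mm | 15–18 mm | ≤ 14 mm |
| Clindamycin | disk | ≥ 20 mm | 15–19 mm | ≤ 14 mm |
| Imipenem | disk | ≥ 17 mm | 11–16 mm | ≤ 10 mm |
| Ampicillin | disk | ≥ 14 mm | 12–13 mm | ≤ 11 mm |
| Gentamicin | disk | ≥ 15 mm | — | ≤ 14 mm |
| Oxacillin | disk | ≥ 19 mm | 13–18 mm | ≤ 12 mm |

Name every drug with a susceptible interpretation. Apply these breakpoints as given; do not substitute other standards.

clindamycin, ampicillin, colistin

Clindamycin (21 mm) ≥ 20 mm → S
Ciprofloxacin (8 mm) ≤ 14 mm ⇒ resistant
Imipenem 10 mm: ≤ 10 mm — resistant
Amikacin (11 mm) ≤ 12 mm → R
Ampicillin 15 mm: ≥ 14 mm → S
Colistin: 16 mm is ≥ 14 mm ⇒ S
Doxycycline (27 mm) in 24–29 mm → I
Oxacillin: 10 mm is ≤ 12 mm ⇒ resistant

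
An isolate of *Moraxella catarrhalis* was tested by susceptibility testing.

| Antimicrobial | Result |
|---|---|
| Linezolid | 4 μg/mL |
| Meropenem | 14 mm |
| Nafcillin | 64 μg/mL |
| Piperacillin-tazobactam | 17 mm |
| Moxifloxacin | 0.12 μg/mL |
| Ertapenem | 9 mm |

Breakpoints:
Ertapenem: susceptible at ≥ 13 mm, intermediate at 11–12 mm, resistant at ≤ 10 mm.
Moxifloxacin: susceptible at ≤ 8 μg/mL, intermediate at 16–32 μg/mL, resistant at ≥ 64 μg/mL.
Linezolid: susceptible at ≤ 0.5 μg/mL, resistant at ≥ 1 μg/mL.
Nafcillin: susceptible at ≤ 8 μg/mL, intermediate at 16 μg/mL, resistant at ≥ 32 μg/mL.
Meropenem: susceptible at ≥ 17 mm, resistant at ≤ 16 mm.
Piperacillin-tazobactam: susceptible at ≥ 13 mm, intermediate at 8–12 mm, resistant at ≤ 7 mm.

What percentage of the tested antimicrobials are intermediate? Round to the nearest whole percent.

0%

Linezolid: 4 μg/mL is ≥ 1 μg/mL — R
Meropenem (14 mm) ≤ 16 mm ⇒ Resistant
Nafcillin: 64 μg/mL is ≥ 32 μg/mL — resistant
Piperacillin-tazobactam: 17 mm is ≥ 13 mm — S
Moxifloxacin: 0.12 μg/mL is ≤ 8 μg/mL — Susceptible
Ertapenem 9 mm: ≤ 10 mm — R
Intermediate: 0/6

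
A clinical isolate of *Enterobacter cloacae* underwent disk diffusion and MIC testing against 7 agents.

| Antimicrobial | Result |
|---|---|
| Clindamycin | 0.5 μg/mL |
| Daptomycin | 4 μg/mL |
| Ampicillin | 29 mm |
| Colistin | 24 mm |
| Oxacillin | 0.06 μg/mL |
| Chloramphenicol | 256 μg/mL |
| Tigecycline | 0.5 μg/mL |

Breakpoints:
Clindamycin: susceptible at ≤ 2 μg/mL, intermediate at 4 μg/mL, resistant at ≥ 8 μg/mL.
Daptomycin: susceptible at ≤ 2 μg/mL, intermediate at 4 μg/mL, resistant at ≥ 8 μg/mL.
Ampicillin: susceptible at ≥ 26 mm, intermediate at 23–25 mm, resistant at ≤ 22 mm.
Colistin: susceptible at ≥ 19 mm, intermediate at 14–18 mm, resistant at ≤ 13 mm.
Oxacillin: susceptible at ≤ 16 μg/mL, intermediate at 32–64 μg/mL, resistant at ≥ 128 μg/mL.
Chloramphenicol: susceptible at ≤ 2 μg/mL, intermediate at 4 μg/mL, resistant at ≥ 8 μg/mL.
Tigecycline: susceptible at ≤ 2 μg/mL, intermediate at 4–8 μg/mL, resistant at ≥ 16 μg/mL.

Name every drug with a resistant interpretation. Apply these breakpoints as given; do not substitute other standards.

chloramphenicol

Clindamycin 0.5 μg/mL: ≤ 2 μg/mL → S
Daptomycin (4 μg/mL) = 4 μg/mL → I
Ampicillin (29 mm) ≥ 26 mm — Susceptible
Colistin (24 mm) ≥ 19 mm — Susceptible
Oxacillin (0.06 μg/mL) ≤ 16 μg/mL ⇒ Susceptible
Chloramphenicol 256 μg/mL: ≥ 8 μg/mL ⇒ R
Tigecycline (0.5 μg/mL) ≤ 2 μg/mL — S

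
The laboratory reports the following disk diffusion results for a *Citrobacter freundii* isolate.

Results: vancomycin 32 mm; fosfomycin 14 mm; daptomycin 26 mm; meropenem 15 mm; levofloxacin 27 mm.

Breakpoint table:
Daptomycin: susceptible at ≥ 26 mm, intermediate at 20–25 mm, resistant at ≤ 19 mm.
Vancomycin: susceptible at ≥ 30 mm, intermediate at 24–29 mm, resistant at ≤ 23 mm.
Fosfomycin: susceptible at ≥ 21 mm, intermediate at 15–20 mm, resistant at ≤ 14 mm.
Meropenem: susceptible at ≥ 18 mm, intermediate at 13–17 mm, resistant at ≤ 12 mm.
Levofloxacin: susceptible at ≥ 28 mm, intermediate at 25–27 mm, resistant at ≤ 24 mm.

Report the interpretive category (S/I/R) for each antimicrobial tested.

Vancomycin: 32 mm is ≥ 30 mm ⇒ S
Fosfomycin: 14 mm is ≤ 14 mm — R
Daptomycin 26 mm: ≥ 26 mm — susceptible
Meropenem 15 mm: in 13–17 mm → I
Levofloxacin (27 mm) in 25–27 mm — Intermediate

S, R, S, I, I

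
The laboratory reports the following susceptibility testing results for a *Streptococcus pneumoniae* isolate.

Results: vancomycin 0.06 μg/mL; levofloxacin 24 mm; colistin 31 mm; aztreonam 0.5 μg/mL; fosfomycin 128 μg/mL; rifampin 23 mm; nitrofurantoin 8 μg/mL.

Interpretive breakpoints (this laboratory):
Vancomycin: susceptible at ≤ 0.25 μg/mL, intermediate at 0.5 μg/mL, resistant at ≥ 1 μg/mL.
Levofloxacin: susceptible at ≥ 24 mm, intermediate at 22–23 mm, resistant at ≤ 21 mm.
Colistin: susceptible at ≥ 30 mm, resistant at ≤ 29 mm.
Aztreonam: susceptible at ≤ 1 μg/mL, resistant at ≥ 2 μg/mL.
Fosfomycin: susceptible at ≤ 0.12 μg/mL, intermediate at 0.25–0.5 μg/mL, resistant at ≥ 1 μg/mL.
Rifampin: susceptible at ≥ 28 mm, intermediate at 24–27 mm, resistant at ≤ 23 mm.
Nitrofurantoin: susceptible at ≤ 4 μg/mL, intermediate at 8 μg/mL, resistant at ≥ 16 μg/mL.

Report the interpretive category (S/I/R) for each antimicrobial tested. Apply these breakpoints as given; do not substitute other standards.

Vancomycin: 0.06 μg/mL is ≤ 0.25 μg/mL ⇒ S
Levofloxacin 24 mm: ≥ 24 mm ⇒ susceptible
Colistin 31 mm: ≥ 30 mm → S
Aztreonam 0.5 μg/mL: ≤ 1 μg/mL → S
Fosfomycin 128 μg/mL: ≥ 1 μg/mL ⇒ R
Rifampin (23 mm) ≤ 23 mm → resistant
Nitrofurantoin: 8 μg/mL is = 8 μg/mL ⇒ intermediate

S, S, S, S, R, R, I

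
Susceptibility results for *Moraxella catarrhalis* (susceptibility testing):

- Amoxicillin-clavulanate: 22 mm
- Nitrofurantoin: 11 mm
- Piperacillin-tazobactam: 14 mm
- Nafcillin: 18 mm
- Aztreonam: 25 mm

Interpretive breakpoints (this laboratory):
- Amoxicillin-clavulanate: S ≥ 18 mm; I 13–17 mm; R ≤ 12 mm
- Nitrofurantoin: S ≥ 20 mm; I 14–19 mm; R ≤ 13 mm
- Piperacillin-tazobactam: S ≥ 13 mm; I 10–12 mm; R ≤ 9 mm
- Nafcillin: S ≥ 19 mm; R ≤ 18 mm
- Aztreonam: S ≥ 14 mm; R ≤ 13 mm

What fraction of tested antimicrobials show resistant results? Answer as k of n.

Amoxicillin-clavulanate 22 mm: ≥ 18 mm ⇒ susceptible
Nitrofurantoin 11 mm: ≤ 13 mm ⇒ Resistant
Piperacillin-tazobactam (14 mm) ≥ 13 mm — susceptible
Nafcillin: 18 mm is ≤ 18 mm → resistant
Aztreonam: 25 mm is ≥ 14 mm — Susceptible
Resistant: 2/5

2 of 5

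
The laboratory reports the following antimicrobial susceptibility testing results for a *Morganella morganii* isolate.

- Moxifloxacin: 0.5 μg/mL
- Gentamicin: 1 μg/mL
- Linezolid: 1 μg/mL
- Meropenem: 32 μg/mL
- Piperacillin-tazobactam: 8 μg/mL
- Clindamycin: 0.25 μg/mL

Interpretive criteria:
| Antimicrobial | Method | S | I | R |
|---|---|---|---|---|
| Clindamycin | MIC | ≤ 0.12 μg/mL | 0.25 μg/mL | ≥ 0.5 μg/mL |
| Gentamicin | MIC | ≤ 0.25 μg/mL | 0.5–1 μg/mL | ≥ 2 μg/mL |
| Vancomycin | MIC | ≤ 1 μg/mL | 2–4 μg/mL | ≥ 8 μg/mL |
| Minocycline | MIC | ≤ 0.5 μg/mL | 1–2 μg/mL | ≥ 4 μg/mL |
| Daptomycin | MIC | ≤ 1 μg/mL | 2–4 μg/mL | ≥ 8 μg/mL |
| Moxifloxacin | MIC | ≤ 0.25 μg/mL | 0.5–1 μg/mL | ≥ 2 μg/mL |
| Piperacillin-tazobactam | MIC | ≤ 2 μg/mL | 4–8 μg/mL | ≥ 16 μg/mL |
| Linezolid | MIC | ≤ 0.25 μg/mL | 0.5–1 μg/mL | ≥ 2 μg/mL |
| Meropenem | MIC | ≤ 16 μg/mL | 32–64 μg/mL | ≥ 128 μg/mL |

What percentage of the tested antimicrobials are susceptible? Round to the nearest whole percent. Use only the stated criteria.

0%

Moxifloxacin: 0.5 μg/mL is in 0.5–1 μg/mL ⇒ intermediate
Gentamicin (1 μg/mL) in 0.5–1 μg/mL — intermediate
Linezolid 1 μg/mL: in 0.5–1 μg/mL — Intermediate
Meropenem 32 μg/mL: in 32–64 μg/mL — Intermediate
Piperacillin-tazobactam: 8 μg/mL is in 4–8 μg/mL → I
Clindamycin: 0.25 μg/mL is = 0.25 μg/mL ⇒ I
Susceptible: 0/6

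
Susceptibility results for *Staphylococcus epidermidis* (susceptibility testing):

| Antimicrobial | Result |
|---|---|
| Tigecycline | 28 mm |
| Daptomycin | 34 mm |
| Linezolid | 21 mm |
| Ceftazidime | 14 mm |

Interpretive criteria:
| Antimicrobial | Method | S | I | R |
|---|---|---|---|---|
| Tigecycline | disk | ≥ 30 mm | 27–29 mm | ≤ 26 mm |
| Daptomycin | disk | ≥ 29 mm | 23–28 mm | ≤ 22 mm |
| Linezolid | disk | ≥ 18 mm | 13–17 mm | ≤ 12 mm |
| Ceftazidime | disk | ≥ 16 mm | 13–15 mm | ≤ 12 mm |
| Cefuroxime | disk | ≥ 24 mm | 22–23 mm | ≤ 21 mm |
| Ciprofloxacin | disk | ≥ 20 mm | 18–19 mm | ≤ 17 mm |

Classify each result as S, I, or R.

I, S, S, I

Tigecycline 28 mm: in 27–29 mm ⇒ Intermediate
Daptomycin 34 mm: ≥ 29 mm → S
Linezolid: 21 mm is ≥ 18 mm ⇒ susceptible
Ceftazidime (14 mm) in 13–15 mm — I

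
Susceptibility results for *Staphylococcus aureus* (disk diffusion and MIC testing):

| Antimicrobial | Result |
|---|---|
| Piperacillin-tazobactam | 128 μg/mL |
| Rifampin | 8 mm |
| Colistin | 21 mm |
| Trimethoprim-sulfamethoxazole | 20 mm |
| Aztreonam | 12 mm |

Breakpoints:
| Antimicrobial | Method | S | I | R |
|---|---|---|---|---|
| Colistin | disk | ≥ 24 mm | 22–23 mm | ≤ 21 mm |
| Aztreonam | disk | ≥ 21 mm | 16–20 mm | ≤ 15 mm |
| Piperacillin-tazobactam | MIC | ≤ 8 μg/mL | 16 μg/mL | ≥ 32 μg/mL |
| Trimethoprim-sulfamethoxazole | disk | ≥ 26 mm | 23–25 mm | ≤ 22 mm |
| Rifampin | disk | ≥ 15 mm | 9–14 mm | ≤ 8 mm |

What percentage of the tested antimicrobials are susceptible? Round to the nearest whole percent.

0%

Piperacillin-tazobactam 128 μg/mL: ≥ 32 μg/mL ⇒ R
Rifampin: 8 mm is ≤ 8 mm → R
Colistin 21 mm: ≤ 21 mm — Resistant
Trimethoprim-sulfamethoxazole (20 mm) ≤ 22 mm → Resistant
Aztreonam (12 mm) ≤ 15 mm ⇒ R
Susceptible: 0/5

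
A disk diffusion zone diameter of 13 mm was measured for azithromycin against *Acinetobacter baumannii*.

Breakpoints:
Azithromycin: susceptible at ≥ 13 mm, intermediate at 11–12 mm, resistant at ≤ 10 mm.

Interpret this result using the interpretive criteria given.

Susceptible

Azithromycin (13 mm) ≥ 13 mm → Susceptible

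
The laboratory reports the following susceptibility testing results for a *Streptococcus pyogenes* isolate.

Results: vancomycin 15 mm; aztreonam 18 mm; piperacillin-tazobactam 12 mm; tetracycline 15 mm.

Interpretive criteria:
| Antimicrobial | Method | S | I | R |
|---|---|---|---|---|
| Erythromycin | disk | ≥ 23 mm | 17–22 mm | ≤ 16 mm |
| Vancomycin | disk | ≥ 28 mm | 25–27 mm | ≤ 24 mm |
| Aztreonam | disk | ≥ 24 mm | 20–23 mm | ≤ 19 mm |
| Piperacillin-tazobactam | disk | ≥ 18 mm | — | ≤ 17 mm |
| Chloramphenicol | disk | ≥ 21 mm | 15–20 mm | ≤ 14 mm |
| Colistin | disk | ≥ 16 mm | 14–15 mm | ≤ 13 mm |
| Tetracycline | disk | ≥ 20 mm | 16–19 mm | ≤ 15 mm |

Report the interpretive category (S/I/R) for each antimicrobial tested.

Vancomycin 15 mm: ≤ 24 mm → resistant
Aztreonam 18 mm: ≤ 19 mm — R
Piperacillin-tazobactam 12 mm: ≤ 17 mm → Resistant
Tetracycline (15 mm) ≤ 15 mm ⇒ R

R, R, R, R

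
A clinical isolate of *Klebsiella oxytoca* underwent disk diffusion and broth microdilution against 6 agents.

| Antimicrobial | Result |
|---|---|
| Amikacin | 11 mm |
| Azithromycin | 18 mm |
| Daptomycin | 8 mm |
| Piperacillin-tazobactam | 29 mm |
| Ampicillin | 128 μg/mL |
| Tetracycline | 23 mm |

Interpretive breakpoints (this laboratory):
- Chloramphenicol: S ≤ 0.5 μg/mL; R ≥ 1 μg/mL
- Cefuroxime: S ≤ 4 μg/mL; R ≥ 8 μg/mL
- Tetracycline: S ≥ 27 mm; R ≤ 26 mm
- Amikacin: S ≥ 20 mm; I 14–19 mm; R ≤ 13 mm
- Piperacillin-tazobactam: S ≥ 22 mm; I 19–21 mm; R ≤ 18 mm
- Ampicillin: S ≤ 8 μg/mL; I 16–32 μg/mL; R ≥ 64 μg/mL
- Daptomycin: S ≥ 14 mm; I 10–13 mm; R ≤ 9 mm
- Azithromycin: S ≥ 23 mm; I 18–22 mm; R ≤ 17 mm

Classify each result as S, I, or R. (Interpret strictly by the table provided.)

R, I, R, S, R, R

Amikacin (11 mm) ≤ 13 mm ⇒ resistant
Azithromycin 18 mm: in 18–22 mm — Intermediate
Daptomycin 8 mm: ≤ 9 mm ⇒ resistant
Piperacillin-tazobactam: 29 mm is ≥ 22 mm → Susceptible
Ampicillin 128 μg/mL: ≥ 64 μg/mL → R
Tetracycline 23 mm: ≤ 26 mm ⇒ Resistant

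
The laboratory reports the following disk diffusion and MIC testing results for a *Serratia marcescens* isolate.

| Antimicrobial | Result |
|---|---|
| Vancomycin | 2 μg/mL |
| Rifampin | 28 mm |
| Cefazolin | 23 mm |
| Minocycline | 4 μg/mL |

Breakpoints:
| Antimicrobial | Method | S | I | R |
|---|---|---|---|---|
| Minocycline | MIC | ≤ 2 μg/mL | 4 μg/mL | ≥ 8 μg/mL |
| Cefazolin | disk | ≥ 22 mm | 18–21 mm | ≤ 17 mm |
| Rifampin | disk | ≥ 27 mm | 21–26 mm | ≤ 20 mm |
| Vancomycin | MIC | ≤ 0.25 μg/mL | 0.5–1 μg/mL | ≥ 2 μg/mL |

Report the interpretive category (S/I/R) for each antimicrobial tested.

R, S, S, I

Vancomycin 2 μg/mL: ≥ 2 μg/mL → Resistant
Rifampin: 28 mm is ≥ 27 mm ⇒ Susceptible
Cefazolin: 23 mm is ≥ 22 mm → susceptible
Minocycline 4 μg/mL: = 4 μg/mL ⇒ I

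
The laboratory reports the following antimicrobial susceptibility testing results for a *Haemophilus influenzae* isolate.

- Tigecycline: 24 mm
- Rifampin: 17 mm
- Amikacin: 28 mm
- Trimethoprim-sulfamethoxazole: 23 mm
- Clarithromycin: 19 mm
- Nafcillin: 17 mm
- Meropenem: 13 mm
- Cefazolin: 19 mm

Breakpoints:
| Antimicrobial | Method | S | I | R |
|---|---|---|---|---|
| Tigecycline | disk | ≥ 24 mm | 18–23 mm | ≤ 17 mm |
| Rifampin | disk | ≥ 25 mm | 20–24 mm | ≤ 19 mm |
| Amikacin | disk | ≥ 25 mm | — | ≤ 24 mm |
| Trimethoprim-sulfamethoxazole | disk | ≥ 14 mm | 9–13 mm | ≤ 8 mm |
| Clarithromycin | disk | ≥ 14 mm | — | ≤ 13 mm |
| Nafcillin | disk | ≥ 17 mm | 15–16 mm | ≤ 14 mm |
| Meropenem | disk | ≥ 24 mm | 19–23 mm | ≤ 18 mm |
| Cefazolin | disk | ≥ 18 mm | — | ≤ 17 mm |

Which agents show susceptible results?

Tigecycline (24 mm) ≥ 24 mm → Susceptible
Rifampin: 17 mm is ≤ 19 mm ⇒ resistant
Amikacin: 28 mm is ≥ 25 mm ⇒ susceptible
Trimethoprim-sulfamethoxazole 23 mm: ≥ 14 mm ⇒ S
Clarithromycin (19 mm) ≥ 14 mm — susceptible
Nafcillin: 17 mm is ≥ 17 mm ⇒ susceptible
Meropenem: 13 mm is ≤ 18 mm ⇒ resistant
Cefazolin (19 mm) ≥ 18 mm ⇒ Susceptible

tigecycline, amikacin, trimethoprim-sulfamethoxazole, clarithromycin, nafcillin, cefazolin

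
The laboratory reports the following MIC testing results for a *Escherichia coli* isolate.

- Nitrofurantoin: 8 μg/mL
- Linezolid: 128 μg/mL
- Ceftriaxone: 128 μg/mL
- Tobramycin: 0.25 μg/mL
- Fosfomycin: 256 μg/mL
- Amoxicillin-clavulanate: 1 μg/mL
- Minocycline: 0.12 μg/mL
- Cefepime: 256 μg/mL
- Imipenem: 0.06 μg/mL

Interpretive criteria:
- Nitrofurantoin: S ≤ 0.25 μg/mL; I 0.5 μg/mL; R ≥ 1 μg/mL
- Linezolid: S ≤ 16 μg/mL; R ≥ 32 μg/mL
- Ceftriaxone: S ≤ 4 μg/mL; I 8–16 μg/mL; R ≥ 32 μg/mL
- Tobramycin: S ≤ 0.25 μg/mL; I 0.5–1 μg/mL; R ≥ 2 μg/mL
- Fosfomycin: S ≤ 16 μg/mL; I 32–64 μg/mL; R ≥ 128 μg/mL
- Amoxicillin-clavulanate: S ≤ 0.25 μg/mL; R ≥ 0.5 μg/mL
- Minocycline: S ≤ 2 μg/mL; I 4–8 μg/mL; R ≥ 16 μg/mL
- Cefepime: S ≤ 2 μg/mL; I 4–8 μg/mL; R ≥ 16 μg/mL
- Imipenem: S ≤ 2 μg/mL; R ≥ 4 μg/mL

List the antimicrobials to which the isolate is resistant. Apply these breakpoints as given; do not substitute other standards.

nitrofurantoin, linezolid, ceftriaxone, fosfomycin, amoxicillin-clavulanate, cefepime

Nitrofurantoin (8 μg/mL) ≥ 1 μg/mL — resistant
Linezolid: 128 μg/mL is ≥ 32 μg/mL — Resistant
Ceftriaxone (128 μg/mL) ≥ 32 μg/mL ⇒ Resistant
Tobramycin 0.25 μg/mL: ≤ 0.25 μg/mL → susceptible
Fosfomycin 256 μg/mL: ≥ 128 μg/mL → resistant
Amoxicillin-clavulanate: 1 μg/mL is ≥ 0.5 μg/mL — R
Minocycline 0.12 μg/mL: ≤ 2 μg/mL — susceptible
Cefepime: 256 μg/mL is ≥ 16 μg/mL ⇒ resistant
Imipenem 0.06 μg/mL: ≤ 2 μg/mL — Susceptible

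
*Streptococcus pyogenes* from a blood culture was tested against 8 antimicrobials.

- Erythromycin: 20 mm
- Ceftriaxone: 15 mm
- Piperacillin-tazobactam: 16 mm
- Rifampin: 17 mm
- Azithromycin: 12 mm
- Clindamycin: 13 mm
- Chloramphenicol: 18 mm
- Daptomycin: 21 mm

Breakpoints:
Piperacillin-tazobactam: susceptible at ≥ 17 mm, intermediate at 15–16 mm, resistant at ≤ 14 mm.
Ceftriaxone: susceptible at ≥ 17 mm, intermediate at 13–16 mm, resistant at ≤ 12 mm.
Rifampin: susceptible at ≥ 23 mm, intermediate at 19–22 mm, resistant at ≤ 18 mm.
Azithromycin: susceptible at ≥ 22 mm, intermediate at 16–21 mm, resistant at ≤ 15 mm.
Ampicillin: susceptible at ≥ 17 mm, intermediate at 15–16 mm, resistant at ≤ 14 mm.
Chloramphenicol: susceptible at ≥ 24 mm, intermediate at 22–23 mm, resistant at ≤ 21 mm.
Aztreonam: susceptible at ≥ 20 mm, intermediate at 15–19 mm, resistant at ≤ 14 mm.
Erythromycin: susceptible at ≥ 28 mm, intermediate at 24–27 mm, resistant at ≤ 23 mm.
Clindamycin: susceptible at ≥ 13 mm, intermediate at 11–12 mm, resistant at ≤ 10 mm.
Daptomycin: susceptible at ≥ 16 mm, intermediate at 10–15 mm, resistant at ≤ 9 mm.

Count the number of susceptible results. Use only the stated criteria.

2

Erythromycin 20 mm: ≤ 23 mm → resistant
Ceftriaxone 15 mm: in 13–16 mm — Intermediate
Piperacillin-tazobactam 16 mm: in 15–16 mm → I
Rifampin (17 mm) ≤ 18 mm — Resistant
Azithromycin (12 mm) ≤ 15 mm → Resistant
Clindamycin (13 mm) ≥ 13 mm ⇒ Susceptible
Chloramphenicol 18 mm: ≤ 21 mm → R
Daptomycin (21 mm) ≥ 16 mm → S
Susceptible: 2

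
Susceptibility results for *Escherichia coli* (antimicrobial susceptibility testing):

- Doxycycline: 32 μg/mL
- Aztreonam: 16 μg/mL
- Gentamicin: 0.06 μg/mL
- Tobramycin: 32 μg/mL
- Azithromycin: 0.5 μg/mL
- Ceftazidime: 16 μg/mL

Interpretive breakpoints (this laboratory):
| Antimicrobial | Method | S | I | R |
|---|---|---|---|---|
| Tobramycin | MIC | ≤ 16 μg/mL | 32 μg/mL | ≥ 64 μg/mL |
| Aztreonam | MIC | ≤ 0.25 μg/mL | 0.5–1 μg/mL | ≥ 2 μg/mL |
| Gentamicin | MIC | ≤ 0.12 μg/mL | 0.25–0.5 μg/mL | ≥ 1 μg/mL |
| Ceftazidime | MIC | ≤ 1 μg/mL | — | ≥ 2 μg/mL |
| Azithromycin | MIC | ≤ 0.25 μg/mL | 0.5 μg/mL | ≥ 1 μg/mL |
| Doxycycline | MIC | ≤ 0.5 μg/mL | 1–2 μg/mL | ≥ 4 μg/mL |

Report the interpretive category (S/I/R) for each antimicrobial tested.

Doxycycline 32 μg/mL: ≥ 4 μg/mL ⇒ R
Aztreonam 16 μg/mL: ≥ 2 μg/mL — resistant
Gentamicin (0.06 μg/mL) ≤ 0.12 μg/mL → susceptible
Tobramycin 32 μg/mL: = 32 μg/mL ⇒ Intermediate
Azithromycin: 0.5 μg/mL is = 0.5 μg/mL — intermediate
Ceftazidime (16 μg/mL) ≥ 2 μg/mL ⇒ Resistant

R, R, S, I, I, R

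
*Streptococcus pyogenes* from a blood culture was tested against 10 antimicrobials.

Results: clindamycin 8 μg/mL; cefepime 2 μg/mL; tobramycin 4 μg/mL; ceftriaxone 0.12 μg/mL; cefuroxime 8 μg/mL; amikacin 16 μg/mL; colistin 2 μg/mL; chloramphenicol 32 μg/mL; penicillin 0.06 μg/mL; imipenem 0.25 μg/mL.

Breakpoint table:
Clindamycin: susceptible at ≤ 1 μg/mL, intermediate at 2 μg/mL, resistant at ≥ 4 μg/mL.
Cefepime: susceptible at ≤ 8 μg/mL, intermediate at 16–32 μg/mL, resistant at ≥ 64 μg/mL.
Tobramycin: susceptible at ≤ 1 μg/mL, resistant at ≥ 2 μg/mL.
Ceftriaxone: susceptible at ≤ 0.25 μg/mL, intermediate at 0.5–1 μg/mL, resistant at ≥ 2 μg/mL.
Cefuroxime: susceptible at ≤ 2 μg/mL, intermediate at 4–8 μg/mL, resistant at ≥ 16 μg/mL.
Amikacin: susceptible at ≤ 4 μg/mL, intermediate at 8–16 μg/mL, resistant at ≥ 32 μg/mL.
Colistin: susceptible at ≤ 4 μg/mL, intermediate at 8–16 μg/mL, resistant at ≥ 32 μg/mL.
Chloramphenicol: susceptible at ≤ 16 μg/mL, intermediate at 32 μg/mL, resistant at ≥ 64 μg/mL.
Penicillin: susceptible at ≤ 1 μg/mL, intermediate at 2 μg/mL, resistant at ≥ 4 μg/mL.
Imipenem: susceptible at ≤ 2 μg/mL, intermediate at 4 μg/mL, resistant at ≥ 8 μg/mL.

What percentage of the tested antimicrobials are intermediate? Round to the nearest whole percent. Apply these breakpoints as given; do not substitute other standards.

Clindamycin 8 μg/mL: ≥ 4 μg/mL ⇒ R
Cefepime 2 μg/mL: ≤ 8 μg/mL ⇒ Susceptible
Tobramycin (4 μg/mL) ≥ 2 μg/mL ⇒ resistant
Ceftriaxone 0.12 μg/mL: ≤ 0.25 μg/mL → S
Cefuroxime: 8 μg/mL is in 4–8 μg/mL ⇒ Intermediate
Amikacin: 16 μg/mL is in 8–16 μg/mL — I
Colistin (2 μg/mL) ≤ 4 μg/mL — susceptible
Chloramphenicol 32 μg/mL: = 32 μg/mL — Intermediate
Penicillin: 0.06 μg/mL is ≤ 1 μg/mL ⇒ susceptible
Imipenem: 0.25 μg/mL is ≤ 2 μg/mL — susceptible
Intermediate: 3/10

30%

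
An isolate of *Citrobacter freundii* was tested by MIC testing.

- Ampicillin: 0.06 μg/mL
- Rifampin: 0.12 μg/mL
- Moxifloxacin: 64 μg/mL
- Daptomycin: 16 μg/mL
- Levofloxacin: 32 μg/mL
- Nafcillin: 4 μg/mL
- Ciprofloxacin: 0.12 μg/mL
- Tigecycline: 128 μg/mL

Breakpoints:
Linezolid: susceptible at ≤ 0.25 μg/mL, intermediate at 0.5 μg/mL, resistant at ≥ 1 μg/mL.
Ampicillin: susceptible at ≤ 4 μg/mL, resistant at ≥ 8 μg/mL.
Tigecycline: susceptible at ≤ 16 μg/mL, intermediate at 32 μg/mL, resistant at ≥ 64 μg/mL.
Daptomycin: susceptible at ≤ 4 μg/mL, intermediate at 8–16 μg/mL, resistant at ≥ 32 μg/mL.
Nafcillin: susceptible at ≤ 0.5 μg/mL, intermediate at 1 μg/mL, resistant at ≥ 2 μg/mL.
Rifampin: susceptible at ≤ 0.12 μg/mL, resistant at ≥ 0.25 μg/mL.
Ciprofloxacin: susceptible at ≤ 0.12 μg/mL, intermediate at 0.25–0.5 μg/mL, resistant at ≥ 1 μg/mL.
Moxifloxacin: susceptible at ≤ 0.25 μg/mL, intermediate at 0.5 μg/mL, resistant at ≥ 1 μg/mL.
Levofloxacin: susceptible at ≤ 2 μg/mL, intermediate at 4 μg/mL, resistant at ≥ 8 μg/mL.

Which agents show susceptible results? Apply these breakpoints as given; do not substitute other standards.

ampicillin, rifampin, ciprofloxacin

Ampicillin 0.06 μg/mL: ≤ 4 μg/mL → Susceptible
Rifampin 0.12 μg/mL: ≤ 0.12 μg/mL ⇒ susceptible
Moxifloxacin 64 μg/mL: ≥ 1 μg/mL → Resistant
Daptomycin: 16 μg/mL is in 8–16 μg/mL → I
Levofloxacin (32 μg/mL) ≥ 8 μg/mL — R
Nafcillin: 4 μg/mL is ≥ 2 μg/mL ⇒ resistant
Ciprofloxacin: 0.12 μg/mL is ≤ 0.12 μg/mL ⇒ susceptible
Tigecycline (128 μg/mL) ≥ 64 μg/mL ⇒ resistant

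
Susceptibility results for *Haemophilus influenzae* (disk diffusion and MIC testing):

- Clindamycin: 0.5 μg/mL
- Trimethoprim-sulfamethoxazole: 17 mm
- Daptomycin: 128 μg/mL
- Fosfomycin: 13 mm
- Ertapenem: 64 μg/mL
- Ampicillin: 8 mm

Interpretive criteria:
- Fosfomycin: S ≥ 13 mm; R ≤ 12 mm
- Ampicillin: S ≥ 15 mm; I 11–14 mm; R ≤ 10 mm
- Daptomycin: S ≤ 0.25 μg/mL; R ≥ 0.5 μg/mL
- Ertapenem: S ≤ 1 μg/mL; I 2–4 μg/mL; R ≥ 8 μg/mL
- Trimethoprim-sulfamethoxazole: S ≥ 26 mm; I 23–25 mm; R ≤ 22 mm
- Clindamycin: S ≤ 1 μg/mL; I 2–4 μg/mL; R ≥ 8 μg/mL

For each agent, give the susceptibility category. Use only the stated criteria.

Clindamycin (0.5 μg/mL) ≤ 1 μg/mL ⇒ S
Trimethoprim-sulfamethoxazole (17 mm) ≤ 22 mm — resistant
Daptomycin: 128 μg/mL is ≥ 0.5 μg/mL → resistant
Fosfomycin 13 mm: ≥ 13 mm → Susceptible
Ertapenem: 64 μg/mL is ≥ 8 μg/mL — Resistant
Ampicillin (8 mm) ≤ 10 mm — resistant

S, R, R, S, R, R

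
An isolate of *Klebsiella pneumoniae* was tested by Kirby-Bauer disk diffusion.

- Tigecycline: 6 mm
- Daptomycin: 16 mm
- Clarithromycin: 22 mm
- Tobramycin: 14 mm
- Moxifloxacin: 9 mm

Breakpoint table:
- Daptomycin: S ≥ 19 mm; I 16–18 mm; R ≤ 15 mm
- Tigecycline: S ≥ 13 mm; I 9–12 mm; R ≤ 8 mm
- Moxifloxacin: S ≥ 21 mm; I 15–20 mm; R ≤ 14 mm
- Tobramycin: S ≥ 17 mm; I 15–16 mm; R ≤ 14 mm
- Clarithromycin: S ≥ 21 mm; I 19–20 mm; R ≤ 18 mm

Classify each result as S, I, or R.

R, I, S, R, R

Tigecycline 6 mm: ≤ 8 mm → resistant
Daptomycin: 16 mm is in 16–18 mm ⇒ I
Clarithromycin: 22 mm is ≥ 21 mm — Susceptible
Tobramycin 14 mm: ≤ 14 mm — Resistant
Moxifloxacin 9 mm: ≤ 14 mm → resistant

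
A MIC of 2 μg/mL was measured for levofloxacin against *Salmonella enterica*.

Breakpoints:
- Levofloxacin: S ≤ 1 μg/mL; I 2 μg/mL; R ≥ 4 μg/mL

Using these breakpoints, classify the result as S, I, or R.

Intermediate

Levofloxacin: 2 μg/mL is = 2 μg/mL — I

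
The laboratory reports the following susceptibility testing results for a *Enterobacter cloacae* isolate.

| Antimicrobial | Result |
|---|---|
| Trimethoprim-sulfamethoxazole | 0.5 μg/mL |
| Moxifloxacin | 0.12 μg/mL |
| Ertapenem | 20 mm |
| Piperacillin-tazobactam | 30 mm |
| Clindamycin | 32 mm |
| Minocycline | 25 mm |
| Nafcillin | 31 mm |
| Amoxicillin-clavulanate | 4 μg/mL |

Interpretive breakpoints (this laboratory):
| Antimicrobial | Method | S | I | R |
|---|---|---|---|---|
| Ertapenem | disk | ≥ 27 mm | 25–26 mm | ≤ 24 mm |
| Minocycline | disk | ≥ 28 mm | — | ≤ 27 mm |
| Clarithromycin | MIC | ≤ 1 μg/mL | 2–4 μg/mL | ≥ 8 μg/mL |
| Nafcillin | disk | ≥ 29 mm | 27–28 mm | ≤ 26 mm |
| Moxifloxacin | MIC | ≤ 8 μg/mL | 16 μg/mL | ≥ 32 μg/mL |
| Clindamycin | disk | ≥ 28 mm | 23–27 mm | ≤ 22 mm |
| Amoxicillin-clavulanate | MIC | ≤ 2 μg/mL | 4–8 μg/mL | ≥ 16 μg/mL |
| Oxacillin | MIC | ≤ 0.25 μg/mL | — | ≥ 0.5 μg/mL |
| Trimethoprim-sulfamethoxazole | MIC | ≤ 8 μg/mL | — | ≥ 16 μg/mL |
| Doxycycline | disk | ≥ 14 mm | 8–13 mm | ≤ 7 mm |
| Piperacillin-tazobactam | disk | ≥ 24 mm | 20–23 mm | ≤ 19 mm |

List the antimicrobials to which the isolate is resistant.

Trimethoprim-sulfamethoxazole 0.5 μg/mL: ≤ 8 μg/mL — susceptible
Moxifloxacin (0.12 μg/mL) ≤ 8 μg/mL — Susceptible
Ertapenem: 20 mm is ≤ 24 mm ⇒ R
Piperacillin-tazobactam (30 mm) ≥ 24 mm → susceptible
Clindamycin (32 mm) ≥ 28 mm — S
Minocycline 25 mm: ≤ 27 mm ⇒ Resistant
Nafcillin: 31 mm is ≥ 29 mm — S
Amoxicillin-clavulanate 4 μg/mL: in 4–8 μg/mL — I

ertapenem, minocycline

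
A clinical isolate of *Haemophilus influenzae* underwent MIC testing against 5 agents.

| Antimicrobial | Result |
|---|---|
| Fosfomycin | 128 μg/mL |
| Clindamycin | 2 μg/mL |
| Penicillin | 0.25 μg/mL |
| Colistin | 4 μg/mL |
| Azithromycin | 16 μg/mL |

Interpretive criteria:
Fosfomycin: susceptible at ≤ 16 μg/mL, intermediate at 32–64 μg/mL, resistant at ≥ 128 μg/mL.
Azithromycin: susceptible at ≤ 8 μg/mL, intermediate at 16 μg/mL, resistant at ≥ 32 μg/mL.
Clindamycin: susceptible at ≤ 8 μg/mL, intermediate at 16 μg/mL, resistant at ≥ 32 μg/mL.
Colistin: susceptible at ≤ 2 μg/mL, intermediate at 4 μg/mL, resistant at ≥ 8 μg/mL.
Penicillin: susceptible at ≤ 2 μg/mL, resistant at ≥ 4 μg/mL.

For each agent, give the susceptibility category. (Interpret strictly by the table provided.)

R, S, S, I, I

Fosfomycin (128 μg/mL) ≥ 128 μg/mL ⇒ Resistant
Clindamycin (2 μg/mL) ≤ 8 μg/mL ⇒ Susceptible
Penicillin: 0.25 μg/mL is ≤ 2 μg/mL — S
Colistin (4 μg/mL) = 4 μg/mL → Intermediate
Azithromycin 16 μg/mL: = 16 μg/mL — Intermediate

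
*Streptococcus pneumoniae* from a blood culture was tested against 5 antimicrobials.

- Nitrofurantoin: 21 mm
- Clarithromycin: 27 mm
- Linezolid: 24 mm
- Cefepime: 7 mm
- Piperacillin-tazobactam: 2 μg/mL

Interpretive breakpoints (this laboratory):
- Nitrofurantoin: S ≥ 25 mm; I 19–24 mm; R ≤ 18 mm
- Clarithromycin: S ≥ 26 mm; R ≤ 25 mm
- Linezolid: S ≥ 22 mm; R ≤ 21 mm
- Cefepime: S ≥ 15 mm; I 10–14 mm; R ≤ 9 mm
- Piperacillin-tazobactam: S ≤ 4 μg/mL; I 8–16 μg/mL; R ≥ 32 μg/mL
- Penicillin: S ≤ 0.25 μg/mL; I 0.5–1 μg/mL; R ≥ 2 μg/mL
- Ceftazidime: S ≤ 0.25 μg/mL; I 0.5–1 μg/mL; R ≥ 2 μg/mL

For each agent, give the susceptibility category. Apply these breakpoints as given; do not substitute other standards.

I, S, S, R, S

Nitrofurantoin: 21 mm is in 19–24 mm — Intermediate
Clarithromycin 27 mm: ≥ 26 mm ⇒ S
Linezolid: 24 mm is ≥ 22 mm ⇒ Susceptible
Cefepime 7 mm: ≤ 9 mm — resistant
Piperacillin-tazobactam (2 μg/mL) ≤ 4 μg/mL ⇒ Susceptible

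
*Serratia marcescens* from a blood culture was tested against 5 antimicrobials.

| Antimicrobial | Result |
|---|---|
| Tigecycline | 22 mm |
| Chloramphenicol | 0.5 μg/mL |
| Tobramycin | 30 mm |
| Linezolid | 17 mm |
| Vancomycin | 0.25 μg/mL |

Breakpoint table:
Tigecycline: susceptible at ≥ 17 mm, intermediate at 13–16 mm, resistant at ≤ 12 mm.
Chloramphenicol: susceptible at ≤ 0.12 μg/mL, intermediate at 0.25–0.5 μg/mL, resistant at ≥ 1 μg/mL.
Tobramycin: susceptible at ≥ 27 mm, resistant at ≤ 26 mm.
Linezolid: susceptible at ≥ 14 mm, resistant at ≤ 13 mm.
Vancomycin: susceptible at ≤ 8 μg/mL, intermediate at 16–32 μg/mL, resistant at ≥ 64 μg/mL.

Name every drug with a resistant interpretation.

none

Tigecycline 22 mm: ≥ 17 mm ⇒ susceptible
Chloramphenicol: 0.5 μg/mL is in 0.25–0.5 μg/mL → I
Tobramycin: 30 mm is ≥ 27 mm ⇒ Susceptible
Linezolid: 17 mm is ≥ 14 mm ⇒ S
Vancomycin (0.25 μg/mL) ≤ 8 μg/mL → Susceptible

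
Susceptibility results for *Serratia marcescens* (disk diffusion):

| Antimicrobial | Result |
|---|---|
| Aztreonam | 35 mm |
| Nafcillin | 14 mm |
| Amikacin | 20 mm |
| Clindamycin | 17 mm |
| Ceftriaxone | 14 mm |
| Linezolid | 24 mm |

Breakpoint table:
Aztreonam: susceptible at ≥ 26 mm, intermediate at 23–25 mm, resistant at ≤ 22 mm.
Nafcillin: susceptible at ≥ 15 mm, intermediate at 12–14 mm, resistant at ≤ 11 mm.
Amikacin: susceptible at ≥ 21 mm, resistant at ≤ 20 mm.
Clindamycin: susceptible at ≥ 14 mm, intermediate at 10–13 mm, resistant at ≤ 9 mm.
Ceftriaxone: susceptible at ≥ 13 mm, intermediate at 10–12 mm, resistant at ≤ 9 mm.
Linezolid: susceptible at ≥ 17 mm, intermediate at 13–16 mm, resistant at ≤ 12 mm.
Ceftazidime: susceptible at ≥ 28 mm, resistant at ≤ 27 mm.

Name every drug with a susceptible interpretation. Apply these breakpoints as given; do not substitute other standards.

aztreonam, clindamycin, ceftriaxone, linezolid

Aztreonam 35 mm: ≥ 26 mm → S
Nafcillin (14 mm) in 12–14 mm → I
Amikacin: 20 mm is ≤ 20 mm — R
Clindamycin (17 mm) ≥ 14 mm → susceptible
Ceftriaxone 14 mm: ≥ 13 mm — susceptible
Linezolid (24 mm) ≥ 17 mm — susceptible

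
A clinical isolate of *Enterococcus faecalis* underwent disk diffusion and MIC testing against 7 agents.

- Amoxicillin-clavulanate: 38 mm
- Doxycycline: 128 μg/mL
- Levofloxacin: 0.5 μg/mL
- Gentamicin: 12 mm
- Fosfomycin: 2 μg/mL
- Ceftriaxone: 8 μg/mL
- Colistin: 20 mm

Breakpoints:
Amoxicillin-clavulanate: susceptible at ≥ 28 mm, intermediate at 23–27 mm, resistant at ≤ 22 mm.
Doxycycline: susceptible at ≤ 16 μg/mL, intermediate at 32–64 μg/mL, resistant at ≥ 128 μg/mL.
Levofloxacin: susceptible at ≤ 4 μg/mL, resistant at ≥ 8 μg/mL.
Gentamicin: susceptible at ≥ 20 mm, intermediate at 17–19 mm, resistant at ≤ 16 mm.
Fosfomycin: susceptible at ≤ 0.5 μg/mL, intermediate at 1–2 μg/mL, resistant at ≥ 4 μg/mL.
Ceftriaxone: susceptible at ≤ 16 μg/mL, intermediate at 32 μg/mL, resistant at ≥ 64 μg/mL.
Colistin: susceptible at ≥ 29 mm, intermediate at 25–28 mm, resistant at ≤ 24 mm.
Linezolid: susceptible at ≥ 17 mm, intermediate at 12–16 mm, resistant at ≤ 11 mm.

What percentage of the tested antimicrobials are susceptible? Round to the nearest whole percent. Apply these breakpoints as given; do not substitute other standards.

43%

Amoxicillin-clavulanate (38 mm) ≥ 28 mm ⇒ Susceptible
Doxycycline: 128 μg/mL is ≥ 128 μg/mL → R
Levofloxacin (0.5 μg/mL) ≤ 4 μg/mL — S
Gentamicin 12 mm: ≤ 16 mm → resistant
Fosfomycin: 2 μg/mL is in 1–2 μg/mL ⇒ I
Ceftriaxone (8 μg/mL) ≤ 16 μg/mL → susceptible
Colistin: 20 mm is ≤ 24 mm → resistant
Susceptible: 3/7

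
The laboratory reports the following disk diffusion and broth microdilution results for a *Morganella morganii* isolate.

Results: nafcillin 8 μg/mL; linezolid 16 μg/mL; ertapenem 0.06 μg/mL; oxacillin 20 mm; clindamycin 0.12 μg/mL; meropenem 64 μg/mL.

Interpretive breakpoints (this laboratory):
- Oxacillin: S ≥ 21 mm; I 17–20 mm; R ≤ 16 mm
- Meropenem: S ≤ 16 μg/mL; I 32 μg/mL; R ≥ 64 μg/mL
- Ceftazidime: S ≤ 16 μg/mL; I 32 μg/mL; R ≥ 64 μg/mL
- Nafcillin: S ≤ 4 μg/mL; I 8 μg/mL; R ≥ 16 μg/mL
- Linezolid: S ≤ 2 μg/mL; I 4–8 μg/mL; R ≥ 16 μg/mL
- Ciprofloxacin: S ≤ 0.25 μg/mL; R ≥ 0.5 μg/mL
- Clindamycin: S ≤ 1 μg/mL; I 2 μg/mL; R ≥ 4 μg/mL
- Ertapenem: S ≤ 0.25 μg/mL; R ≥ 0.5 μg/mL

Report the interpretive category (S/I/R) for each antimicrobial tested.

I, R, S, I, S, R

Nafcillin (8 μg/mL) = 8 μg/mL — intermediate
Linezolid: 16 μg/mL is ≥ 16 μg/mL → Resistant
Ertapenem 0.06 μg/mL: ≤ 0.25 μg/mL — S
Oxacillin 20 mm: in 17–20 mm — I
Clindamycin 0.12 μg/mL: ≤ 1 μg/mL → S
Meropenem: 64 μg/mL is ≥ 64 μg/mL → Resistant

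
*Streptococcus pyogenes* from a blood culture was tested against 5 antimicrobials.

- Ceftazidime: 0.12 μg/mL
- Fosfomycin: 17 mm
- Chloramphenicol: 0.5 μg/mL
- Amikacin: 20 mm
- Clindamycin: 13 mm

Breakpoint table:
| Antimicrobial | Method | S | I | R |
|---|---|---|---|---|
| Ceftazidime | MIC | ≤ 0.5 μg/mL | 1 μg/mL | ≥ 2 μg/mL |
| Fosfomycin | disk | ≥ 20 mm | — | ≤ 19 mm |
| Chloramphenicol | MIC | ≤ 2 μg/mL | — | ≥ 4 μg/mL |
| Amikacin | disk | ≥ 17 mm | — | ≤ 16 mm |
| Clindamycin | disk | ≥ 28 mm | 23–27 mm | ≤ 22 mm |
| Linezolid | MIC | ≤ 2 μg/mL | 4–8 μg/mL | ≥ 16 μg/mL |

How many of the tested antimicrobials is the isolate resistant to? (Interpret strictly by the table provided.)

Ceftazidime 0.12 μg/mL: ≤ 0.5 μg/mL → susceptible
Fosfomycin: 17 mm is ≤ 19 mm — R
Chloramphenicol: 0.5 μg/mL is ≤ 2 μg/mL — susceptible
Amikacin 20 mm: ≥ 17 mm ⇒ Susceptible
Clindamycin 13 mm: ≤ 22 mm → R
Resistant: 2

2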